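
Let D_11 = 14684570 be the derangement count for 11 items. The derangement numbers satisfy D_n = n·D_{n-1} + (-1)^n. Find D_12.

176214841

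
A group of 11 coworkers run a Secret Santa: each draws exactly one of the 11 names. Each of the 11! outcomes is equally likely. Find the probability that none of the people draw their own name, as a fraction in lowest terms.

1468457/3991680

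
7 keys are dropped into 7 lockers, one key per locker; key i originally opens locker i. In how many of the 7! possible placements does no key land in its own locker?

1854

!7 = 7! · Σ_{k=0}^{7} (-1)^k/k!
= 7! - 7!/1! + 7!/2! - 7!/3! + 7!/4! - 7!/5! + 7!/6! - 7!/7!
= 5040 - 5040 + 2520 - 840 + 210 - 42 + 7 - 1
= 1854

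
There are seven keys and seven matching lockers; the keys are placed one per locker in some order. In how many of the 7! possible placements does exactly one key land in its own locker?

Choose which one of the 7 is fixed: C(7,1) = 7.
The remaining 6 must be deranged: !6 = 265.
Total: 7 × 265 = 1855.

1855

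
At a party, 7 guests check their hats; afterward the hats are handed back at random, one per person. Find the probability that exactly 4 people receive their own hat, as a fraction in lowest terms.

1/72

Favorable outcomes: C(7,4)·!3 = 35·2 = 70.
Total outcomes: 7! = 5040.
Probability = 70/5040 = 1/72.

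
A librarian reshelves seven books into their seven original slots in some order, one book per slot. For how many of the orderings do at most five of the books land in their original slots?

5039

# with exactly i fixed is C(7,i)·!(7-i); sum over i=0..5:
  i=0: C(7,0)·!7 = 1·1854 = 1854
  i=1: C(7,1)·!6 = 7·265 = 1855
  i=2: C(7,2)·!5 = 21·44 = 924
  i=3: C(7,3)·!4 = 35·9 = 315
  i=4: C(7,4)·!3 = 35·2 = 70
  i=5: C(7,5)·!2 = 21·1 = 21
Total = 5039.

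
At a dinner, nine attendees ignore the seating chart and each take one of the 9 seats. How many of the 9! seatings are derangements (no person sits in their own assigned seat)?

Use !n = (n-1)(!(n-1) + !(n-2)).
!9 = 8·(14833 + 1854) = 8·16687 = 133496

133496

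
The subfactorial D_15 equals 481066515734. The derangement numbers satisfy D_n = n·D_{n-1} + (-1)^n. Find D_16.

D_16 = 16·481066515734 + 1 = 7697064251745.

7697064251745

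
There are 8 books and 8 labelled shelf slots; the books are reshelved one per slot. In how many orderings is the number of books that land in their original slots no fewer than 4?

771

Sum C(8,i)·!(8-i) for i = 4..8:
  i=4: C(8,4)·!4 = 70·9 = 630
  i=5: C(8,5)·!3 = 56·2 = 112
  i=6: C(8,6)·!2 = 28·1 = 28
  i=7: C(8,7)·!1 = 8·0 = 0
  i=8: C(8,8)·!0 = 1·1 = 1
Total = 771.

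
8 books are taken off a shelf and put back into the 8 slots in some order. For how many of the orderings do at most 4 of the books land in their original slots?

40179

# with exactly i fixed is C(8,i)·!(8-i); sum over i=0..4:
  i=0: C(8,0)·!8 = 1·14833 = 14833
  i=1: C(8,1)·!7 = 8·1854 = 14832
  i=2: C(8,2)·!6 = 28·265 = 7420
  i=3: C(8,3)·!5 = 56·44 = 2464
  i=4: C(8,4)·!4 = 70·9 = 630
Total = 40179.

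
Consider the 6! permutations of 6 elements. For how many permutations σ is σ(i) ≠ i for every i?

265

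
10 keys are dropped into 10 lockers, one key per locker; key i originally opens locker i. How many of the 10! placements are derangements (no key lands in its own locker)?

1334961

The subfactorial !10 = [10!/e] (nearest integer).
10! = 3628800, and 3628800/e ≈ 1334960.92, so !10 = 1334961.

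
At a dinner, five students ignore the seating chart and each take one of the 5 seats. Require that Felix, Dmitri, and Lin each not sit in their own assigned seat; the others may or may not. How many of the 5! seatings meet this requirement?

64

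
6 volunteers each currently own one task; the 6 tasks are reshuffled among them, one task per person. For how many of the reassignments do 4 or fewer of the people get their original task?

# with exactly i fixed is C(6,i)·!(6-i); sum over i=0..4:
  i=0: C(6,0)·!6 = 1·265 = 265
  i=1: C(6,1)·!5 = 6·44 = 264
  i=2: C(6,2)·!4 = 15·9 = 135
  i=3: C(6,3)·!3 = 20·2 = 40
  i=4: C(6,4)·!2 = 15·1 = 15
Total = 719.

719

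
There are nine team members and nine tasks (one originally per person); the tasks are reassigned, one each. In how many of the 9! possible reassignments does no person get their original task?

!9 is the nearest integer to 9!/e.
9! = 362880, and 362880/e ≈ 133496.09, so !9 = 133496.

133496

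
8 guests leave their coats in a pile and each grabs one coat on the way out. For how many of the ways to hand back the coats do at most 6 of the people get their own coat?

40319

# with exactly i fixed is C(8,i)·!(8-i); sum over i=0..6:
  i=0: C(8,0)·!8 = 1·14833 = 14833
  i=1: C(8,1)·!7 = 8·1854 = 14832
  i=2: C(8,2)·!6 = 28·265 = 7420
  i=3: C(8,3)·!5 = 56·44 = 2464
  i=4: C(8,4)·!4 = 70·9 = 630
  i=5: C(8,5)·!3 = 56·2 = 112
  i=6: C(8,6)·!2 = 28·1 = 28
Total = 40319.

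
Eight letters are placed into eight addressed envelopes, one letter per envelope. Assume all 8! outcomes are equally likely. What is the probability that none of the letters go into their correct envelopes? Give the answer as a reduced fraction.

2119/5760

Favorable outcomes: !8 = 14833.
Total outcomes: 8! = 40320.
Probability = 14833/40320 = 2119/5760.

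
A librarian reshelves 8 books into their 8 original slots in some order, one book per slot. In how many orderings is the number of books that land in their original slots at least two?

# with exactly i fixed is C(8,i)·!(8-i); sum over i=2..8:
  i=2: C(8,2)·!6 = 28·265 = 7420
  i=3: C(8,3)·!5 = 56·44 = 2464
  i=4: C(8,4)·!4 = 70·9 = 630
  i=5: C(8,5)·!3 = 56·2 = 112
  i=6: C(8,6)·!2 = 28·1 = 28
  i=7: C(8,7)·!1 = 8·0 = 0
  i=8: C(8,8)·!0 = 1·1 = 1
Total = 10655.

10655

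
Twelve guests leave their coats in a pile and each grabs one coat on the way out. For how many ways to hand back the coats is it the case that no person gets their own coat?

176214841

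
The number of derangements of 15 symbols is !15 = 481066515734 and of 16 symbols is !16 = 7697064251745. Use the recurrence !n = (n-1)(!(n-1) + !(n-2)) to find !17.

130850092279664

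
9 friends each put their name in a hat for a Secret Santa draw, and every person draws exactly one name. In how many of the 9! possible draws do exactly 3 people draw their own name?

22260

Choose which 3 of the 9 are fixed: C(9,3) = 84.
The remaining 6 must be deranged: !6 = 265.
Total: 84 × 265 = 22260.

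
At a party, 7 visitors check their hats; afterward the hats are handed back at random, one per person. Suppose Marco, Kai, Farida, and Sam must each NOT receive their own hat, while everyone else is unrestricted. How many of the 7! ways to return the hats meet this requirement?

2790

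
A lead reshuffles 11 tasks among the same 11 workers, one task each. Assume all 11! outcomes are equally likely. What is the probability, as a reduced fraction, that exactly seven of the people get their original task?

1/13440

Favorable outcomes: C(11,7)·!4 = 330·9 = 2970.
Total outcomes: 11! = 39916800.
Probability = 2970/39916800 = 1/13440.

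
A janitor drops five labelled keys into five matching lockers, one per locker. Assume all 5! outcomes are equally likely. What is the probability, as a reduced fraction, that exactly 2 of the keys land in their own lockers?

1/6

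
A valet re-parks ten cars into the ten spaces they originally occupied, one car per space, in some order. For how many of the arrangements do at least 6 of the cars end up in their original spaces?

2176

Sum C(10,i)·!(10-i) for i = 6..10:
  i=6: C(10,6)·!4 = 210·9 = 1890
  i=7: C(10,7)·!3 = 120·2 = 240
  i=8: C(10,8)·!2 = 45·1 = 45
  i=9: C(10,9)·!1 = 10·0 = 0
  i=10: C(10,10)·!0 = 1·1 = 1
Total = 2176.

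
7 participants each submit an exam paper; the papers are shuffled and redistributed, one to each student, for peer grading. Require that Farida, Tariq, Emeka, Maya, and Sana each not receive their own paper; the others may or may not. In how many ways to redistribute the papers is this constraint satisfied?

2428

Inclusion-exclusion on the 5 forbidden self-matches:
Σ_{j=0}^{5} (-1)^j C(5,j)(7-j)!
= C(5,0)·7! - C(5,1)·6! + C(5,2)·5! - C(5,3)·4! + C(5,4)·3! - C(5,5)·2!
= 5040 - 3600 + 1200 - 240 + 30 - 2
= 2428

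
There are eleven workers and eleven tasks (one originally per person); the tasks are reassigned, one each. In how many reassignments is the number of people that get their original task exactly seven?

2970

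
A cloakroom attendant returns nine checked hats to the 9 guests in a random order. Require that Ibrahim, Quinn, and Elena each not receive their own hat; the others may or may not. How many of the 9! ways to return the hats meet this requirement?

256320

Inclusion-exclusion on the 3 forbidden self-matches:
Σ_{j=0}^{3} (-1)^j C(3,j)(9-j)!
= C(3,0)·9! - C(3,1)·8! + C(3,2)·7! - C(3,3)·6!
= 362880 - 120960 + 15120 - 720
= 256320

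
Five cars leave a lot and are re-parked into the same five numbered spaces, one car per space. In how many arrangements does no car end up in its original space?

44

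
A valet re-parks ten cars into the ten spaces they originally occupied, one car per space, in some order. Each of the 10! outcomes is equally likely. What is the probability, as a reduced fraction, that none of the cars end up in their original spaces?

Favorable outcomes: !10 = 1334961.
Total outcomes: 10! = 3628800.
Probability = 1334961/3628800 = 16481/44800.

16481/44800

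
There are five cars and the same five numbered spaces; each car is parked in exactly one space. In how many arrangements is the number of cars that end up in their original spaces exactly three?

Choose which 3 of the 5 are fixed: C(5,3) = 10.
The other 2 form a derangement: !2 = 1.
Total: 10 × 1 = 10.

10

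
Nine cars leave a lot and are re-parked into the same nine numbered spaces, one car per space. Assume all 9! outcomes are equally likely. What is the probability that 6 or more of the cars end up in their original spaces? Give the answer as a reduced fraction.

41/72576

Favorable outcomes: Σ_{i≥6} C(9,i)·!(9-i) = 84·2 + 36·1 + 9·0 + 1·1 = 205.
Total outcomes: 9! = 362880.
Probability = 205/362880 = 41/72576.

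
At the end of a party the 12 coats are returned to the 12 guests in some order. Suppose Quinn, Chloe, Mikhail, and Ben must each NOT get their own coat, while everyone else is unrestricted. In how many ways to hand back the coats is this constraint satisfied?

339696000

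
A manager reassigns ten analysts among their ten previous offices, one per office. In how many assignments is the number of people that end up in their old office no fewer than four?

68914

# with exactly i fixed is C(10,i)·!(10-i); sum over i=4..10:
  i=4: C(10,4)·!6 = 210·265 = 55650
  i=5: C(10,5)·!5 = 252·44 = 11088
  i=6: C(10,6)·!4 = 210·9 = 1890
  i=7: C(10,7)·!3 = 120·2 = 240
  i=8: C(10,8)·!2 = 45·1 = 45
  i=9: C(10,9)·!1 = 10·0 = 0
  i=10: C(10,10)·!0 = 1·1 = 1
Total = 68914.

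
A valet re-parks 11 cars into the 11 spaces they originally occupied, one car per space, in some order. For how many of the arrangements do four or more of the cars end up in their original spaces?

Sum C(11,i)·!(11-i) for i = 4..11:
  i=4: C(11,4)·!7 = 330·1854 = 611820
  i=5: C(11,5)·!6 = 462·265 = 122430
  i=6: C(11,6)·!5 = 462·44 = 20328
  i=7: C(11,7)·!4 = 330·9 = 2970
  i=8: C(11,8)·!3 = 165·2 = 330
  i=9: C(11,9)·!2 = 55·1 = 55
  i=10: C(11,10)·!1 = 11·0 = 0
  i=11: C(11,11)·!0 = 1·1 = 1
Total = 757934.

757934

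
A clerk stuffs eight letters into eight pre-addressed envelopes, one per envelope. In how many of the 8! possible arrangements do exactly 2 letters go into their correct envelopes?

7420

Pick the 2 fixed positions: C(8,2) = 28 ways.
The other 6 form a derangement: !6 = 265.
Total: 28 × 265 = 7420.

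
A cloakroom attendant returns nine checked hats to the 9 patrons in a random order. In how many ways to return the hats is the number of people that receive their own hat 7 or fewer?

362879

Sum C(9,i)·!(9-i) for i = 0..7:
  i=0: C(9,0)·!9 = 1·133496 = 133496
  i=1: C(9,1)·!8 = 9·14833 = 133497
  i=2: C(9,2)·!7 = 36·1854 = 66744
  i=3: C(9,3)·!6 = 84·265 = 22260
  i=4: C(9,4)·!5 = 126·44 = 5544
  i=5: C(9,5)·!4 = 126·9 = 1134
  i=6: C(9,6)·!3 = 84·2 = 168
  i=7: C(9,7)·!2 = 36·1 = 36
Total = 362879.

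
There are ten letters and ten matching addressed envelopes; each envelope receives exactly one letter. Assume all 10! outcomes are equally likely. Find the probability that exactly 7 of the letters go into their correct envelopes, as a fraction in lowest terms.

Favorable outcomes: C(10,7)·!3 = 120·2 = 240.
Total outcomes: 10! = 3628800.
Probability = 240/3628800 = 1/15120.

1/15120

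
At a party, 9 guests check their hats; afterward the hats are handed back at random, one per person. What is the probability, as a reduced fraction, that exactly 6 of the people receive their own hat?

1/2160

Favorable outcomes: C(9,6)·!3 = 84·2 = 168.
Total outcomes: 9! = 362880.
Probability = 168/362880 = 1/2160.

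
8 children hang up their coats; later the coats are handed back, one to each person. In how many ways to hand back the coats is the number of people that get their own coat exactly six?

28

Choose which 6 of the 8 are fixed: C(8,6) = 28.
The remaining 2 must be deranged: !2 = 1.
Total: 28 × 1 = 28.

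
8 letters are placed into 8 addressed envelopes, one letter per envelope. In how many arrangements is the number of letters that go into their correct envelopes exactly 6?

28

Pick the 6 fixed positions: C(8,6) = 28 ways.
The remaining 2 must be deranged: !2 = 1.
Total: 28 × 1 = 28.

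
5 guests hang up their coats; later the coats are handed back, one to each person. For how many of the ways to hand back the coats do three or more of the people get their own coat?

11

# with exactly i fixed is C(5,i)·!(5-i); sum over i=3..5:
  i=3: C(5,3)·!2 = 10·1 = 10
  i=4: C(5,4)·!1 = 5·0 = 0
  i=5: C(5,5)·!0 = 1·1 = 1
Total = 11.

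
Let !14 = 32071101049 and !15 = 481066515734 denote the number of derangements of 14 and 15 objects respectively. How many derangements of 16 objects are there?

7697064251745

!16 = (16-1)·(!15 + !14) = 15·(481066515734 + 32071101049) = 15·513137616783 = 7697064251745.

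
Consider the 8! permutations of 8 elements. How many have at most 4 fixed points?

40179

Sum C(8,i)·!(8-i) for i = 0..4:
  i=0: C(8,0)·!8 = 1·14833 = 14833
  i=1: C(8,1)·!7 = 8·1854 = 14832
  i=2: C(8,2)·!6 = 28·265 = 7420
  i=3: C(8,3)·!5 = 56·44 = 2464
  i=4: C(8,4)·!4 = 70·9 = 630
Total = 40179.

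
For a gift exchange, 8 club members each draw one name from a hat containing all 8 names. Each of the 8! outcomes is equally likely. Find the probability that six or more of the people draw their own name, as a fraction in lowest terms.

Favorable outcomes: Σ_{i≥6} C(8,i)·!(8-i) = 28·1 + 8·0 + 1·1 = 29.
Total outcomes: 8! = 40320.
Probability = 29/40320 = 29/40320.

29/40320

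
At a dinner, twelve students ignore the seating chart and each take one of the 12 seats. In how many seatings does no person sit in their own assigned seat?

176214841

!12 is the nearest integer to 12!/e.
12! = 479001600, and 479001600/e ≈ 176214840.93, so !12 = 176214841.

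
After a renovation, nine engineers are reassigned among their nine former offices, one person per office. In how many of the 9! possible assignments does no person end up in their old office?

The subfactorial !9 = [9!/e] (nearest integer).
9! = 362880, and 362880/e ≈ 133496.09, so !9 = 133496.

133496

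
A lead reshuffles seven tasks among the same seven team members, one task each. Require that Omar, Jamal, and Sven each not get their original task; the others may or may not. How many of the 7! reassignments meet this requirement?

Let A_j be the event that the j-th constrained one is fixed. By inclusion-exclusion over the 3 events:
Σ_{j=0}^{3} (-1)^j C(3,j)(7-j)!
= C(3,0)·7! - C(3,1)·6! + C(3,2)·5! - C(3,3)·4!
= 5040 - 2160 + 360 - 24
= 3216

3216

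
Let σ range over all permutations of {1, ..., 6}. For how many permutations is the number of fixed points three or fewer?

Sum C(6,i)·!(6-i) for i = 0..3:
  i=0: C(6,0)·!6 = 1·265 = 265
  i=1: C(6,1)·!5 = 6·44 = 264
  i=2: C(6,2)·!4 = 15·9 = 135
  i=3: C(6,3)·!3 = 20·2 = 40
Total = 704.

704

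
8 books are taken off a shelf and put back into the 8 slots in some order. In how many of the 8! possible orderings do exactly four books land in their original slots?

630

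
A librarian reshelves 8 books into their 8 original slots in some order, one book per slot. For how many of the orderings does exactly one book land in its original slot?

Choose which one of the 8 is fixed: C(8,1) = 8.
The other 7 form a derangement: !7 = 1854.
Total: 8 × 1854 = 14832.

14832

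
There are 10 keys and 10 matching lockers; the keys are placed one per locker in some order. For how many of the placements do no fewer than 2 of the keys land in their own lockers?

958879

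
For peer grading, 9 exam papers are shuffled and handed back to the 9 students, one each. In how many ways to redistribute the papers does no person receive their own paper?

133496

Recurrence: !9 = 9·!8 + (-1)^9.
!9 = 9·14833 - 1 = 133496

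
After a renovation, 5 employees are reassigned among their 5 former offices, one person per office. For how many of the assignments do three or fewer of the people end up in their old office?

119

# with exactly i fixed is C(5,i)·!(5-i); sum over i=0..3:
  i=0: C(5,0)·!5 = 1·44 = 44
  i=1: C(5,1)·!4 = 5·9 = 45
  i=2: C(5,2)·!3 = 10·2 = 20
  i=3: C(5,3)·!2 = 10·1 = 10
Total = 119.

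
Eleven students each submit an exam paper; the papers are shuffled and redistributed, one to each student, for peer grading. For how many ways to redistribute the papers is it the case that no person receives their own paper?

14684570

The number of derangements of 11 is !11 = Σ_{k=0}^{11} (-1)^k·11!/k!
= 11! - 11!/1! + 11!/2! - 11!/3! + 11!/4! - 11!/5! + 11!/6! - 11!/7! + 11!/8! - 11!/9! + 11!/10! - 11!/11!
= 39916800 - 39916800 + 19958400 - 6652800 + 1663200 - 332640 + 55440 - 7920 + 990 - 110 + 11 - 1
= 14684570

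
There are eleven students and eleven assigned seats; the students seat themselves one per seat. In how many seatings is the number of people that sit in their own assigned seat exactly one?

14684571

Choose which one of the 11 is fixed: C(11,1) = 11.
The remaining 10 must be deranged: !10 = 1334961.
Total: 11 × 1334961 = 14684571.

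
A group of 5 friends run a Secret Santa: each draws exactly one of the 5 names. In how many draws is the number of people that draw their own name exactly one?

Pick the single fixed position: C(5,1) = 5 ways.
The remaining 4 must be deranged: !4 = 9.
Total: 5 × 9 = 45.

45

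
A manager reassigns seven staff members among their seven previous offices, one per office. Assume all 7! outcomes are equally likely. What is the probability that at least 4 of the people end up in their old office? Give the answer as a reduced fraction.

23/1260

Favorable outcomes: Σ_{i≥4} C(7,i)·!(7-i) = 35·2 + 21·1 + 7·0 + 1·1 = 92.
Total outcomes: 7! = 5040.
Probability = 92/5040 = 23/1260.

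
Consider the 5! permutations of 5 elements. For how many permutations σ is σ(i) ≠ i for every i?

The subfactorial !5 = [5!/e] (nearest integer).
5! = 120, and 120/e ≈ 44.15, so !5 = 44.

44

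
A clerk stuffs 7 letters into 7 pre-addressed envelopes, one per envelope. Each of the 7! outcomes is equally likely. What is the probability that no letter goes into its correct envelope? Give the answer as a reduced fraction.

Favorable outcomes: !7 = 1854.
Total outcomes: 7! = 5040.
Probability = 1854/5040 = 103/280.

103/280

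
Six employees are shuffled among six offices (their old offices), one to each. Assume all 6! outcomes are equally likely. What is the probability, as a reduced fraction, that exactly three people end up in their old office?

1/18

Favorable outcomes: C(6,3)·!3 = 20·2 = 40.
Total outcomes: 6! = 720.
Probability = 40/720 = 1/18.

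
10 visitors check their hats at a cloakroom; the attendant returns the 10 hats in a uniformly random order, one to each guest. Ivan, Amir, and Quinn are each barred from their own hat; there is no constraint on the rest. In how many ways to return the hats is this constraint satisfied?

2656080

Let A_j be the event that the j-th constrained one is fixed. By inclusion-exclusion over the 3 events:
Σ_{j=0}^{3} (-1)^j C(3,j)(10-j)!
= C(3,0)·10! - C(3,1)·9! + C(3,2)·8! - C(3,3)·7!
= 3628800 - 1088640 + 120960 - 5040
= 2656080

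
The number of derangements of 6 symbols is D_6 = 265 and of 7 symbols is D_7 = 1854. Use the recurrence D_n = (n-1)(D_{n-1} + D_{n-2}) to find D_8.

14833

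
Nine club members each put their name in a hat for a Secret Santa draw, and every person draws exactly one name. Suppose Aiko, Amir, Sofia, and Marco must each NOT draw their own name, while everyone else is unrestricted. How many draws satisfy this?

229080

Inclusion-exclusion on the 4 forbidden self-matches:
Σ_{j=0}^{4} (-1)^j C(4,j)(9-j)!
= C(4,0)·9! - C(4,1)·8! + C(4,2)·7! - C(4,3)·6! + C(4,4)·5!
= 362880 - 161280 + 30240 - 2880 + 120
= 229080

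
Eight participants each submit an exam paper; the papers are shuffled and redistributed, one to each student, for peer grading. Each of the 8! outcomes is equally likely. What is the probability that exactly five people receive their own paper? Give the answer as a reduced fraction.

1/360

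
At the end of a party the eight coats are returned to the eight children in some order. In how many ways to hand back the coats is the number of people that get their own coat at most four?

# with exactly i fixed is C(8,i)·!(8-i); sum over i=0..4:
  i=0: C(8,0)·!8 = 1·14833 = 14833
  i=1: C(8,1)·!7 = 8·1854 = 14832
  i=2: C(8,2)·!6 = 28·265 = 7420
  i=3: C(8,3)·!5 = 56·44 = 2464
  i=4: C(8,4)·!4 = 70·9 = 630
Total = 40179.

40179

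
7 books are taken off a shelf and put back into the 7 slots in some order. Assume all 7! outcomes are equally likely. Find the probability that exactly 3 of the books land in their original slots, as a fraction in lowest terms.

Favorable outcomes: C(7,3)·!4 = 35·9 = 315.
Total outcomes: 7! = 5040.
Probability = 315/5040 = 1/16.

1/16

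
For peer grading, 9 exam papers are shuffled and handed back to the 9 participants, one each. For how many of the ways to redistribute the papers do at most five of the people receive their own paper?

362675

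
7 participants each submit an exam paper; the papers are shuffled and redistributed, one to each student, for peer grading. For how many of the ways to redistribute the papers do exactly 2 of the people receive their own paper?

924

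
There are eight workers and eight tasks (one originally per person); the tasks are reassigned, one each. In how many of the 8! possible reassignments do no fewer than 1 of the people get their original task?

25487

Sum C(8,i)·!(8-i) for i = 1..8:
  i=1: C(8,1)·!7 = 8·1854 = 14832
  i=2: C(8,2)·!6 = 28·265 = 7420
  i=3: C(8,3)·!5 = 56·44 = 2464
  i=4: C(8,4)·!4 = 70·9 = 630
  i=5: C(8,5)·!3 = 56·2 = 112
  i=6: C(8,6)·!2 = 28·1 = 28
  i=7: C(8,7)·!1 = 8·0 = 0
  i=8: C(8,8)·!0 = 1·1 = 1
Total = 25487.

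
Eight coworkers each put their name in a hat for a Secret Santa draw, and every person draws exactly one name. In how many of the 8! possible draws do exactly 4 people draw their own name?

630

Choose which 4 of the 8 are fixed: C(8,4) = 70.
The remaining 4 must be deranged: !4 = 9.
Total: 70 × 9 = 630.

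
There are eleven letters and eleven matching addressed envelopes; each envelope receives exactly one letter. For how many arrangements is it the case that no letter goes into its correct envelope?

!11 is the nearest integer to 11!/e.
11! = 39916800, and 39916800/e ≈ 14684570.08, so !11 = 14684570.

14684570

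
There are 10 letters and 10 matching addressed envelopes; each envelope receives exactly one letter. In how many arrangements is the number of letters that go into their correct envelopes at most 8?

3628799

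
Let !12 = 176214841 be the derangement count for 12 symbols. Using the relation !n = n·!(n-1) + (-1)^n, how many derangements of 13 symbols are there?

2290792932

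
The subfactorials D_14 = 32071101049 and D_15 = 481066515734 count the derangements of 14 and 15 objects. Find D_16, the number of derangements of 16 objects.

D_16 = (16-1)·(D_15 + D_14) = 15·(481066515734 + 32071101049) = 15·513137616783 = 7697064251745.

7697064251745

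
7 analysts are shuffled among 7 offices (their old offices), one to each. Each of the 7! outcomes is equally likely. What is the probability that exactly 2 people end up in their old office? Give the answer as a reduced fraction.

11/60

Favorable outcomes: C(7,2)·!5 = 21·44 = 924.
Total outcomes: 7! = 5040.
Probability = 924/5040 = 11/60.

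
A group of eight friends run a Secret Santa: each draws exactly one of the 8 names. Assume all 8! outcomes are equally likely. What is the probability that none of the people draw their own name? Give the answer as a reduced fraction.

Favorable outcomes: !8 = 14833.
Total outcomes: 8! = 40320.
Probability = 14833/40320 = 2119/5760.

2119/5760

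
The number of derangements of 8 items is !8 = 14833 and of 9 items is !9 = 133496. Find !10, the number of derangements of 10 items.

!10 = (10-1)·(!9 + !8) = 9·(133496 + 14833) = 9·148329 = 1334961.

1334961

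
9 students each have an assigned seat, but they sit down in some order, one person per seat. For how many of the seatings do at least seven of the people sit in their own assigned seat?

37

Sum C(9,i)·!(9-i) for i = 7..9:
  i=7: C(9,7)·!2 = 36·1 = 36
  i=8: C(9,8)·!1 = 9·0 = 0
  i=9: C(9,9)·!0 = 1·1 = 1
Total = 37.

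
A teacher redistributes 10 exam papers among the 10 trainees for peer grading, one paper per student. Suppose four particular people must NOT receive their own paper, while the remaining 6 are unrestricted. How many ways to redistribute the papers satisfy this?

Let A_j be the event that the j-th constrained one is fixed. By inclusion-exclusion over the 4 events:
Σ_{j=0}^{4} (-1)^j C(4,j)(10-j)!
= C(4,0)·10! - C(4,1)·9! + C(4,2)·8! - C(4,3)·7! + C(4,4)·6!
= 3628800 - 1451520 + 241920 - 20160 + 720
= 2399760

2399760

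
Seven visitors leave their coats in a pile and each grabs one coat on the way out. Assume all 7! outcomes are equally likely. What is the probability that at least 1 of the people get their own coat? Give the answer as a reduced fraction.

Favorable outcomes: Σ_{i≥1} C(7,i)·!(7-i) = 7·265 + 21·44 + 35·9 + 35·2 + 21·1 + 7·0 + 1·1 = 3186.
Total outcomes: 7! = 5040.
Probability = 3186/5040 = 177/280.

177/280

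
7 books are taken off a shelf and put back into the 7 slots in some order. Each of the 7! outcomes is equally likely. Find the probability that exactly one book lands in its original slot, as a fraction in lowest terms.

Favorable outcomes: C(7,1)·!6 = 7·265 = 1855.
Total outcomes: 7! = 5040.
Probability = 1855/5040 = 53/144.

53/144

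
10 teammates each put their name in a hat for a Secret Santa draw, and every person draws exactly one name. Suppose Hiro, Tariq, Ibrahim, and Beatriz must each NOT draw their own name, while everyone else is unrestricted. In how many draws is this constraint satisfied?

Let A_j be the event that the j-th constrained one is fixed. By inclusion-exclusion over the 4 events:
Σ_{j=0}^{4} (-1)^j C(4,j)(10-j)!
= C(4,0)·10! - C(4,1)·9! + C(4,2)·8! - C(4,3)·7! + C(4,4)·6!
= 3628800 - 1451520 + 241920 - 20160 + 720
= 2399760

2399760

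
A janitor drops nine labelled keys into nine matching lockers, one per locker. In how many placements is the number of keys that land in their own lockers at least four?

6883

# with exactly i fixed is C(9,i)·!(9-i); sum over i=4..9:
  i=4: C(9,4)·!5 = 126·44 = 5544
  i=5: C(9,5)·!4 = 126·9 = 1134
  i=6: C(9,6)·!3 = 84·2 = 168
  i=7: C(9,7)·!2 = 36·1 = 36
  i=8: C(9,8)·!1 = 9·0 = 0
  i=9: C(9,9)·!0 = 1·1 = 1
Total = 6883.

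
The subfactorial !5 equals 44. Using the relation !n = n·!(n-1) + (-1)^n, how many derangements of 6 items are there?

!6 = 6·44 + 1 = 265.

265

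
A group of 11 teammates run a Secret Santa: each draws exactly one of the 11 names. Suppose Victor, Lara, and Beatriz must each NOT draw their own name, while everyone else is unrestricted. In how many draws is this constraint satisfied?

30078720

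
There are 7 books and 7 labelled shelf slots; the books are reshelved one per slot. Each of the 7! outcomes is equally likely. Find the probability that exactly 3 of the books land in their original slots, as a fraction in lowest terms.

1/16

Favorable outcomes: C(7,3)·!4 = 35·9 = 315.
Total outcomes: 7! = 5040.
Probability = 315/5040 = 1/16.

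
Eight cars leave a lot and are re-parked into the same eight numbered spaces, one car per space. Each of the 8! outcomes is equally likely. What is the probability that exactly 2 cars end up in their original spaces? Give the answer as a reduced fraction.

Favorable outcomes: C(8,2)·!6 = 28·265 = 7420.
Total outcomes: 8! = 40320.
Probability = 7420/40320 = 53/288.

53/288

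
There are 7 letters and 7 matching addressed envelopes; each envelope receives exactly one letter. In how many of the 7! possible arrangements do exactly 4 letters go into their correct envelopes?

Choose which 4 of the 7 are fixed: C(7,4) = 35.
The other 3 form a derangement: !3 = 2.
Total: 35 × 2 = 70.

70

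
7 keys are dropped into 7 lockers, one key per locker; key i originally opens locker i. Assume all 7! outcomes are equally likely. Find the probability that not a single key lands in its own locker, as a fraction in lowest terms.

103/280

Favorable outcomes: !7 = 1854.
Total outcomes: 7! = 5040.
Probability = 1854/5040 = 103/280.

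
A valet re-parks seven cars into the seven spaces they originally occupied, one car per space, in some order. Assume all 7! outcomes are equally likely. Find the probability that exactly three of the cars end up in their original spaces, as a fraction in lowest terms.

Favorable outcomes: C(7,3)·!4 = 35·9 = 315.
Total outcomes: 7! = 5040.
Probability = 315/5040 = 1/16.

1/16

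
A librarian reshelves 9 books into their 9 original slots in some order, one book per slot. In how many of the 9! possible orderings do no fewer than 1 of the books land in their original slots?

229384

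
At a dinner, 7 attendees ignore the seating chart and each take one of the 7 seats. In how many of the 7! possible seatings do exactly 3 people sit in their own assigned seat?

Choose which 3 of the 7 are fixed: C(7,3) = 35.
The other 4 form a derangement: !4 = 9.
Total: 35 × 9 = 315.

315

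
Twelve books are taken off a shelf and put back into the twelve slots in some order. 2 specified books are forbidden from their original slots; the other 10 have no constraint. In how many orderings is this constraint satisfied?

402796800

Inclusion-exclusion on the 2 forbidden self-matches:
Σ_{j=0}^{2} (-1)^j C(2,j)(12-j)!
= C(2,0)·12! - C(2,1)·11! + C(2,2)·10!
= 479001600 - 79833600 + 3628800
= 402796800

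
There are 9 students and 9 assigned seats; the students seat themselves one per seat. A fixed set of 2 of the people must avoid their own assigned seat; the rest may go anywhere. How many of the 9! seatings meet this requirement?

287280

Inclusion-exclusion on the 2 forbidden self-matches:
Σ_{j=0}^{2} (-1)^j C(2,j)(9-j)!
= C(2,0)·9! - C(2,1)·8! + C(2,2)·7!
= 362880 - 80640 + 5040
= 287280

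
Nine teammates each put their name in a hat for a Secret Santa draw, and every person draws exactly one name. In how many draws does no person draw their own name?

133496

!9 = 9! · Σ_{k=0}^{9} (-1)^k/k!
= 9! - 9!/1! + 9!/2! - 9!/3! + 9!/4! - 9!/5! + 9!/6! - 9!/7! + 9!/8! - 9!/9!
= 362880 - 362880 + 181440 - 60480 + 15120 - 3024 + 504 - 72 + 9 - 1
= 133496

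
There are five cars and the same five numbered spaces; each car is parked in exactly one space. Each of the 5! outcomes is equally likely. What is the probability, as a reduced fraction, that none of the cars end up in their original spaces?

Favorable outcomes: !5 = 44.
Total outcomes: 5! = 120.
Probability = 44/120 = 11/30.

11/30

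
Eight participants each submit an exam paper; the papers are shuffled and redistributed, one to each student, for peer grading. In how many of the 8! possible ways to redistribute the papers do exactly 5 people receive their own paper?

112

Pick the 5 fixed positions: C(8,5) = 56 ways.
The other 3 form a derangement: !3 = 2.
Total: 56 × 2 = 112.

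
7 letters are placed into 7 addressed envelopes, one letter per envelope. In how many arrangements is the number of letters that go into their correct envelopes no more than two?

Sum C(7,i)·!(7-i) for i = 0..2:
  i=0: C(7,0)·!7 = 1·1854 = 1854
  i=1: C(7,1)·!6 = 7·265 = 1855
  i=2: C(7,2)·!5 = 21·44 = 924
Total = 4633.

4633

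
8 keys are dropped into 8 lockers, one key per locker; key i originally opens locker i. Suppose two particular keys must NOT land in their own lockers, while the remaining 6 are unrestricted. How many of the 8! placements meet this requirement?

Inclusion-exclusion on the 2 forbidden self-matches:
Σ_{j=0}^{2} (-1)^j C(2,j)(8-j)!
= C(2,0)·8! - C(2,1)·7! + C(2,2)·6!
= 40320 - 10080 + 720
= 30960

30960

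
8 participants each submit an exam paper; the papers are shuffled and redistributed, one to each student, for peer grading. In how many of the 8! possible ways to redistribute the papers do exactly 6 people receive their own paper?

28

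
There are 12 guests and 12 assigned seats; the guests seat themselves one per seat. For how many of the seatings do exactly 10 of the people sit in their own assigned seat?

66

Pick the 10 fixed positions: C(12,10) = 66 ways.
The remaining 2 must be deranged: !2 = 1.
Total: 66 × 1 = 66.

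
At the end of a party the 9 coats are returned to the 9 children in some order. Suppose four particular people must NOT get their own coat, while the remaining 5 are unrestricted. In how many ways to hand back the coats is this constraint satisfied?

Inclusion-exclusion on the 4 forbidden self-matches:
Σ_{j=0}^{4} (-1)^j C(4,j)(9-j)!
= C(4,0)·9! - C(4,1)·8! + C(4,2)·7! - C(4,3)·6! + C(4,4)·5!
= 362880 - 161280 + 30240 - 2880 + 120
= 229080

229080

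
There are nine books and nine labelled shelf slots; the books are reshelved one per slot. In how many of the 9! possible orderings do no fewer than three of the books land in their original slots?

# with exactly i fixed is C(9,i)·!(9-i); sum over i=3..9:
  i=3: C(9,3)·!6 = 84·265 = 22260
  i=4: C(9,4)·!5 = 126·44 = 5544
  i=5: C(9,5)·!4 = 126·9 = 1134
  i=6: C(9,6)·!3 = 84·2 = 168
  i=7: C(9,7)·!2 = 36·1 = 36
  i=8: C(9,8)·!1 = 9·0 = 0
  i=9: C(9,9)·!0 = 1·1 = 1
Total = 29143.

29143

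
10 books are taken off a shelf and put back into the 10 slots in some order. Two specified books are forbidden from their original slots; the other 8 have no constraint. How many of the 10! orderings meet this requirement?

2943360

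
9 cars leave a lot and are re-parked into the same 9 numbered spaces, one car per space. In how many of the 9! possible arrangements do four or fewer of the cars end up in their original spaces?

361541

Sum C(9,i)·!(9-i) for i = 0..4:
  i=0: C(9,0)·!9 = 1·133496 = 133496
  i=1: C(9,1)·!8 = 9·14833 = 133497
  i=2: C(9,2)·!7 = 36·1854 = 66744
  i=3: C(9,3)·!6 = 84·265 = 22260
  i=4: C(9,4)·!5 = 126·44 = 5544
Total = 361541.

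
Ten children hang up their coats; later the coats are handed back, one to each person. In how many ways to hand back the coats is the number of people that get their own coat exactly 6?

1890

Choose which 6 of the 10 are fixed: C(10,6) = 210.
The other 4 form a derangement: !4 = 9.
Total: 210 × 9 = 1890.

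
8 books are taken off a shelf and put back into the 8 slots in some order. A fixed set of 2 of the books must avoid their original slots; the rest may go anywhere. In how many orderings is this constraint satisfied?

Inclusion-exclusion on the 2 forbidden self-matches:
Σ_{j=0}^{2} (-1)^j C(2,j)(8-j)!
= C(2,0)·8! - C(2,1)·7! + C(2,2)·6!
= 40320 - 10080 + 720
= 30960

30960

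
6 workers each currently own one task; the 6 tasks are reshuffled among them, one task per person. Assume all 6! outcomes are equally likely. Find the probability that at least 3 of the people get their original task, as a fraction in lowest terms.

7/90

Favorable outcomes: Σ_{i≥3} C(6,i)·!(6-i) = 20·2 + 15·1 + 6·0 + 1·1 = 56.
Total outcomes: 6! = 720.
Probability = 56/720 = 7/90.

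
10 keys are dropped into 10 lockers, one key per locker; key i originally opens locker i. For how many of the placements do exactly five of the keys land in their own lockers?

Choose which 5 of the 10 are fixed: C(10,5) = 252.
The remaining 5 must be deranged: !5 = 44.
Total: 252 × 44 = 11088.

11088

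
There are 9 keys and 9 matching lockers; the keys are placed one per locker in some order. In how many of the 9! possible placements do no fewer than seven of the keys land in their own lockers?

# with exactly i fixed is C(9,i)·!(9-i); sum over i=7..9:
  i=7: C(9,7)·!2 = 36·1 = 36
  i=8: C(9,8)·!1 = 9·0 = 0
  i=9: C(9,9)·!0 = 1·1 = 1
Total = 37.

37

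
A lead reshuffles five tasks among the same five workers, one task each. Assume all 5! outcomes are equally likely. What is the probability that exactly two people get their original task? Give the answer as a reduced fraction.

1/6

Favorable outcomes: C(5,2)·!3 = 10·2 = 20.
Total outcomes: 5! = 120.
Probability = 20/120 = 1/6.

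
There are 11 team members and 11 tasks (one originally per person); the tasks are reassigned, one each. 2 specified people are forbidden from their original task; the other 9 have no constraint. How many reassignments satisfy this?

33022080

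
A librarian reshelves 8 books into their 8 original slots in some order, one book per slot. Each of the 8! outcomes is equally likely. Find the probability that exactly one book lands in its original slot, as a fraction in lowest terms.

103/280

Favorable outcomes: C(8,1)·!7 = 8·1854 = 14832.
Total outcomes: 8! = 40320.
Probability = 14832/40320 = 103/280.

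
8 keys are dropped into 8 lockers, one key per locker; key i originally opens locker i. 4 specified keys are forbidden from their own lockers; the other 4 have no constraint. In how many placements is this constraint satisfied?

Inclusion-exclusion on the 4 forbidden self-matches:
Σ_{j=0}^{4} (-1)^j C(4,j)(8-j)!
= C(4,0)·8! - C(4,1)·7! + C(4,2)·6! - C(4,3)·5! + C(4,4)·4!
= 40320 - 20160 + 4320 - 480 + 24
= 24024

24024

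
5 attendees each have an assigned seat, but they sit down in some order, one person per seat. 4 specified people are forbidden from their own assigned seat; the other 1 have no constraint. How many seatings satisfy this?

Inclusion-exclusion on the 4 forbidden self-matches:
Σ_{j=0}^{4} (-1)^j C(4,j)(5-j)!
= C(4,0)·5! - C(4,1)·4! + C(4,2)·3! - C(4,3)·2! + C(4,4)·1!
= 120 - 96 + 36 - 8 + 1
= 53

53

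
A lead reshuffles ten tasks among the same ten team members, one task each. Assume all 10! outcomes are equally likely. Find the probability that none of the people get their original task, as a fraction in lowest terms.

16481/44800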